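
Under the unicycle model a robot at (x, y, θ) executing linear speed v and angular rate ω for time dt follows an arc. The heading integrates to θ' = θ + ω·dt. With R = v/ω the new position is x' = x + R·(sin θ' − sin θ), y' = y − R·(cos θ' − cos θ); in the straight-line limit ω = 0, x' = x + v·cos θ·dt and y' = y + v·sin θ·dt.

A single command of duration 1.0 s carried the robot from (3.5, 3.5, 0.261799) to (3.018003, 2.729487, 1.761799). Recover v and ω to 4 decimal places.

Δθ = 1.761799 − 0.261799 = 1.500000
ω = Δθ/dt = 1.500000/1.0 = 1.5000
R = −Δy/(cos θ' − cos θ) = -0.6667
v = R·ω = -0.6667·1.5000 = -1.0000

v = -1.0000, ω = 1.5000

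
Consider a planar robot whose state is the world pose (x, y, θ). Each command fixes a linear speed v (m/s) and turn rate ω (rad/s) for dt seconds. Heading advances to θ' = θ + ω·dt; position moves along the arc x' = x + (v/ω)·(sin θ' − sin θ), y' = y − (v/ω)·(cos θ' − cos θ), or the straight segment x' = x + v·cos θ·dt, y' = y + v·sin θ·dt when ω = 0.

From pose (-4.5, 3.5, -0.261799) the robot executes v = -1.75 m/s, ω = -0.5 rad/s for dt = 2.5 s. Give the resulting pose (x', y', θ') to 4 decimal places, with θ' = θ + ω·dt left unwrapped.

(-7.0880, 6.6744, -1.5118)

θ' = -0.2618 + -0.5·2.5 = -1.5118
R = v/ω = -1.75/-0.5 = 3.5000
x' = -4.5 + 3.5000·(sin -1.5118 − sin -0.2618) = -7.0880
y' = 3.5 − 3.5000·(cos -1.5118 − cos -0.2618) = 6.6744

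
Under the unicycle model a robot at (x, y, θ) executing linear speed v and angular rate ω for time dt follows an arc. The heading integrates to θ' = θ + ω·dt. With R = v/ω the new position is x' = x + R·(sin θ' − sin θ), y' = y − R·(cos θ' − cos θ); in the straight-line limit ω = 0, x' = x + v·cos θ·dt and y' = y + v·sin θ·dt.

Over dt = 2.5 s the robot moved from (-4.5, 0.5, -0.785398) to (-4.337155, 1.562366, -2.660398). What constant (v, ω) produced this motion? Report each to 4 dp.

v = -0.5000, ω = -0.7500

Δθ = -2.660398 − -0.785398 = -1.875000
ω = Δθ/dt = -1.875000/2.5 = -0.7500
R = −Δy/(cos θ' − cos θ) = 0.6667
v = R·ω = 0.6667·-0.7500 = -0.5000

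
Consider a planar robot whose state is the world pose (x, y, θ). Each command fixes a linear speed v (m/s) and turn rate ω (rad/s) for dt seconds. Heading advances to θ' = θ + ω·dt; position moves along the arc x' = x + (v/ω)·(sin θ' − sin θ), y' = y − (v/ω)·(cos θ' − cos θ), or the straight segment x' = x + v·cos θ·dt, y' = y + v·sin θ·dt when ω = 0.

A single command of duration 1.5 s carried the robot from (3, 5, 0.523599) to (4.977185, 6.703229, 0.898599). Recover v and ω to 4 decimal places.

v = 1.7500, ω = 0.2500

Δθ = 0.898599 − 0.523599 = 0.375000
ω = Δθ/dt = 0.375000/1.5 = 0.2500
R = Δx/(sin θ' − sin θ) = 7.0000
v = R·ω = 7.0000·0.2500 = 1.7500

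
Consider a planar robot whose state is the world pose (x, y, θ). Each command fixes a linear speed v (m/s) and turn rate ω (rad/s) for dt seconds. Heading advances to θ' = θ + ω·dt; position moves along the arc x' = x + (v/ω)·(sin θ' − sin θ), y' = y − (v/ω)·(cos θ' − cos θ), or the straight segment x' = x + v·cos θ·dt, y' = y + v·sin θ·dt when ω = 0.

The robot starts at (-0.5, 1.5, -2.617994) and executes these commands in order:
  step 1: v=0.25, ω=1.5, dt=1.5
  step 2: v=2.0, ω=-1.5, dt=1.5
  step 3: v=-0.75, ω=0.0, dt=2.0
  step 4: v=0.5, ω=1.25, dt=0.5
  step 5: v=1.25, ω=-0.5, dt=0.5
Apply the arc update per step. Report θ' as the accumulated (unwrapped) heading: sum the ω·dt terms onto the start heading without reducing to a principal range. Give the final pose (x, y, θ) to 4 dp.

step 1: θ'=-0.3680 (R=0.1667) → pose (-0.4766, 1.2002, -0.3680)
step 2: θ'=-2.6180 (R=-1.3333) → pose (-0.2896, -1.1986, -2.6180)
step 3: θ'=-2.6180 (straight) → pose (1.0094, -0.4486, -2.6180)
step 4: θ'=-1.9930 (R=0.4000) → pose (0.8445, -0.6311, -1.9930)
step 5: θ'=-2.2430 (R=-2.5000) → pose (0.5202, -1.1635, -2.2430)

(0.5202, -1.1635, -2.2430)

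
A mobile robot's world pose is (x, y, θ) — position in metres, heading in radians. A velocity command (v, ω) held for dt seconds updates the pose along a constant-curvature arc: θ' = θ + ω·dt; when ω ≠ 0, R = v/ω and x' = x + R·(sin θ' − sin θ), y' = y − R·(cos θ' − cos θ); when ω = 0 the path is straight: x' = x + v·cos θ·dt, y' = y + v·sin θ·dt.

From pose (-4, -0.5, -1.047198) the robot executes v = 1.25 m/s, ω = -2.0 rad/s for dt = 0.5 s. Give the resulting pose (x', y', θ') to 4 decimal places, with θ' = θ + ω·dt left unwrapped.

θ' = -1.0472 + -2.0·0.5 = -2.0472
R = v/ω = 1.25/-2.0 = -0.6250
x' = -4 + -0.6250·(sin -2.0472 − sin -1.0472) = -3.9859
y' = -0.5 − -0.6250·(cos -2.0472 − cos -1.0472) = -1.0991

(-3.9859, -1.0991, -2.0472)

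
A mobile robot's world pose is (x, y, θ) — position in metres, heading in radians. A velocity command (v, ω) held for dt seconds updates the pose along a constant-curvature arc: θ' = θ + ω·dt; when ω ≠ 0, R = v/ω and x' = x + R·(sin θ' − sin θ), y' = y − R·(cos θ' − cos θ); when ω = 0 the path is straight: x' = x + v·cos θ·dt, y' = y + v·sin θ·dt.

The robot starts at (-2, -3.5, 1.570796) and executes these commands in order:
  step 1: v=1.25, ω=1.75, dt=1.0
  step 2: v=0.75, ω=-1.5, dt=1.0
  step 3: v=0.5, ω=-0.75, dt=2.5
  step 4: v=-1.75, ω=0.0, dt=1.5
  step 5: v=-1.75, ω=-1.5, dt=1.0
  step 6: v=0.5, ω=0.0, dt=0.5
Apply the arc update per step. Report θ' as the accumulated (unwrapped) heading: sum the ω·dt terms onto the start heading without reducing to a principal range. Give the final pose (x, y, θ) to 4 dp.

(-6.4534, -0.5604, -1.5542)

step 1: θ'=3.3208 (R=0.7143) → pose (-2.8416, -2.7972, 3.3208)
step 2: θ'=1.8208 (R=-0.5000) → pose (-3.4152, -2.4289, 1.8208)
step 3: θ'=-0.0542 (R=-0.6667) → pose (-2.7331, -1.5982, -0.0542)
step 4: θ'=-0.0542 (straight) → pose (-5.3543, -1.4560, -0.0542)
step 5: θ'=-1.5542 (R=1.1667) → pose (-6.4576, -0.3104, -1.5542)
step 6: θ'=-1.5542 (straight) → pose (-6.4534, -0.5604, -1.5542)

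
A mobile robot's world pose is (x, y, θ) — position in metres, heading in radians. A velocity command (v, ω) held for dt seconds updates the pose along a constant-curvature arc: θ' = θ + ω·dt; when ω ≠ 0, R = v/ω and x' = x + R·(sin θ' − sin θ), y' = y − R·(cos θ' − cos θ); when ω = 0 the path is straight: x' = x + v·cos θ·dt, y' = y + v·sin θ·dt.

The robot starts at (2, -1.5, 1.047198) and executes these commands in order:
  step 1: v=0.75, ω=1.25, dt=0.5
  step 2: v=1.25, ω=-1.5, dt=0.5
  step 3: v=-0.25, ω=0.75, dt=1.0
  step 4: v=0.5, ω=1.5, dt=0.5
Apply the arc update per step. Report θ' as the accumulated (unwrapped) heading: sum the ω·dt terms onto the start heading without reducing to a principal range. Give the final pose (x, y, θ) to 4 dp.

(2.0643, -0.5696, 2.4222)

step 1: θ'=1.6722 (R=0.6000) → pose (2.0773, -1.1393, 1.6722)
step 2: θ'=0.9222 (R=-0.8333) → pose (2.2422, -0.5515, 0.9222)
step 3: θ'=1.6722 (R=-0.3333) → pose (2.1763, -0.7866, 1.6722)
step 4: θ'=2.4222 (R=0.3333) → pose (2.0643, -0.5696, 2.4222)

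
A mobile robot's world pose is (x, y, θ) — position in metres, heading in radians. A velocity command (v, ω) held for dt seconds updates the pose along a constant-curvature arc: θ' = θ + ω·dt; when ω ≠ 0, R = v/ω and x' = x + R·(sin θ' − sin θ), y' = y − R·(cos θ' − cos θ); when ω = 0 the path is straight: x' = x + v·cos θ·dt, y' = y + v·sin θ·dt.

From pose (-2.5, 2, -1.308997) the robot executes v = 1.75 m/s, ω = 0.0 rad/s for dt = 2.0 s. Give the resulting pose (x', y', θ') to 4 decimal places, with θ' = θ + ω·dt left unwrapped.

(-1.5941, -1.3807, -1.3090)

θ' = -1.3090 + 0.0·2.0 = -1.3090
ω = 0 → straight: x' = -2.5 + 1.75·cos(-1.3090)·2.0 = -1.5941
y' = 2 + 1.75·sin(-1.3090)·2.0 = -1.3807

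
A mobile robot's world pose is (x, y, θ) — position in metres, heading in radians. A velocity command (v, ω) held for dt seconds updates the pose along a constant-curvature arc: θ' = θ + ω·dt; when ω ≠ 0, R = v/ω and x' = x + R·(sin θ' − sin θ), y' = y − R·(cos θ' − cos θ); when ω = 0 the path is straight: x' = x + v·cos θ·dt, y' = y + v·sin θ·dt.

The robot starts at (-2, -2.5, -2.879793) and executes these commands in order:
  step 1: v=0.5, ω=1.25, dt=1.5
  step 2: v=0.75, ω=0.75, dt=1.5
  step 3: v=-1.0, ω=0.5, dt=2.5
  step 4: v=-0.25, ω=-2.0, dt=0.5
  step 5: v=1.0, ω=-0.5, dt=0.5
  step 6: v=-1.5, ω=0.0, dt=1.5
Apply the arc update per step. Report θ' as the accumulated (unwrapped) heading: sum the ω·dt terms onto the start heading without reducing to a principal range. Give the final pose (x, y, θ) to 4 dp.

step 1: θ'=-1.0048 (R=0.4000) → pose (-2.2341, -3.1009, -1.0048)
step 2: θ'=0.1202 (R=1.0000) → pose (-1.2701, -3.5574, 0.1202)
step 3: θ'=1.3702 (R=-2.0000) → pose (-2.9902, -5.1445, 1.3702)
step 4: θ'=0.3702 (R=0.1250) → pose (-3.0675, -5.2361, 0.3702)
step 5: θ'=0.1202 (R=-2.0000) → pose (-2.5837, -5.1150, 0.1202)
step 6: θ'=0.1202 (straight) → pose (-4.8174, -5.3848, 0.1202)

(-4.8174, -5.3848, 0.1202)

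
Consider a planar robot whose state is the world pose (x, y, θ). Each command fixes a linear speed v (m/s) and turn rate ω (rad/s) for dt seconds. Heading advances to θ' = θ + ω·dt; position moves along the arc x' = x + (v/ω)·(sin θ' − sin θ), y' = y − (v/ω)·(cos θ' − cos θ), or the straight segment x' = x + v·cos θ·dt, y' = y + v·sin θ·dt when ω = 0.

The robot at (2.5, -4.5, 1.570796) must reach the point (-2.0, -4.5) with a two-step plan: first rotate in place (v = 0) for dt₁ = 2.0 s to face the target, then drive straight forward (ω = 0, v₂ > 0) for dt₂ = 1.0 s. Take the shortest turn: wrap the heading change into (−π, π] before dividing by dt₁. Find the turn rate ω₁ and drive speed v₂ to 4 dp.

ω₁ = 0.7854, v₂ = 4.5000

heading to target = atan2(-4.5−-4.5, -2−2.5) = 3.1416
Δθ = wrap(3.1416 − 1.5708) = 1.5708; ω₁ = Δθ/dt₁ = 0.7854
distance = √((-2−2.5)² + (-4.5−-4.5)²) = 4.5000; v₂ = distance/dt₂ = 4.5000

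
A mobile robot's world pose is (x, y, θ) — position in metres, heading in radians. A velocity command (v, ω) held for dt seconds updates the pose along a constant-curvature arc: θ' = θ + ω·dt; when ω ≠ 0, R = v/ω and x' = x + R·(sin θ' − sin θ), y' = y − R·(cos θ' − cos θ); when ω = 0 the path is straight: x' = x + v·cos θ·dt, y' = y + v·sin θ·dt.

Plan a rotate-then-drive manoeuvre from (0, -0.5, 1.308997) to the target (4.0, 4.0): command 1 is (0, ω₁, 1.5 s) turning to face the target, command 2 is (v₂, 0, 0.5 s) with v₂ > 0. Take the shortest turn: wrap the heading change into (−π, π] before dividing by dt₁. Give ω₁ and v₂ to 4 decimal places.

ω₁ = -0.3099, v₂ = 12.0416

heading to target = atan2(4−-0.5, 4−0) = 0.8442
Δθ = wrap(0.8442 − 1.3090) = -0.4648; ω₁ = Δθ/dt₁ = -0.3099
distance = √((4−0)² + (4−-0.5)²) = 6.0208; v₂ = distance/dt₂ = 12.0416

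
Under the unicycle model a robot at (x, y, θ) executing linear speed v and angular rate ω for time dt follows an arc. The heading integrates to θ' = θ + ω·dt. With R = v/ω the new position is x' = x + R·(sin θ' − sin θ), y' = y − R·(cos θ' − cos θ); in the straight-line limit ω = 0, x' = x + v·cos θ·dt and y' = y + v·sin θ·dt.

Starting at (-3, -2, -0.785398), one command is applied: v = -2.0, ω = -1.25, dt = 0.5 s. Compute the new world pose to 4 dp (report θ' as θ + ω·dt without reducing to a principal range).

(-3.4481, -1.1242, -1.4104)

θ' = -0.7854 + -1.25·0.5 = -1.4104
R = v/ω = -2.0/-1.25 = 1.6000
x' = -3 + 1.6000·(sin -1.4104 − sin -0.7854) = -3.4481
y' = -2 − 1.6000·(cos -1.4104 − cos -0.7854) = -1.1242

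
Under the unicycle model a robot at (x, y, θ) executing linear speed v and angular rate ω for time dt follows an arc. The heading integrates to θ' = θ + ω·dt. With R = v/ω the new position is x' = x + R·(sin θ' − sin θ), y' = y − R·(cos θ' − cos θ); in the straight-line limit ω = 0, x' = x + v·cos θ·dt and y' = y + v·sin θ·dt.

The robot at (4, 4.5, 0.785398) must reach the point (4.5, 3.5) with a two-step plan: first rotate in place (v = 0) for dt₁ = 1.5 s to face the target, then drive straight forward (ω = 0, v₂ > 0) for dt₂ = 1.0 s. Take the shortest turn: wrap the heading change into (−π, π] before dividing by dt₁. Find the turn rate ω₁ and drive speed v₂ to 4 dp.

ω₁ = -1.2617, v₂ = 1.1180

heading to target = atan2(3.5−4.5, 4.5−4) = -1.1071
Δθ = wrap(-1.1071 − 0.7854) = -1.8925; ω₁ = Δθ/dt₁ = -1.2617
distance = √((4.5−4)² + (3.5−4.5)²) = 1.1180; v₂ = distance/dt₂ = 1.1180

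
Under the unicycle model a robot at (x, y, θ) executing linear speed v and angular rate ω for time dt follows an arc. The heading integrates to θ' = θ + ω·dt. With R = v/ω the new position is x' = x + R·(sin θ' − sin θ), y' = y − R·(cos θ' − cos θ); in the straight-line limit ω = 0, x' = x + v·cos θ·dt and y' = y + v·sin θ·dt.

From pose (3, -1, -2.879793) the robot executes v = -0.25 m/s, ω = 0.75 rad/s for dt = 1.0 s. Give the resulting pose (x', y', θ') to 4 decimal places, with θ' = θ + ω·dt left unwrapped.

θ' = -2.8798 + 0.75·1.0 = -2.1298
R = v/ω = -0.25/0.75 = -0.3333
x' = 3 + -0.3333·(sin -2.1298 − sin -2.8798) = 3.1963
y' = -1 − -0.3333·(cos -2.1298 − cos -2.8798) = -0.8548

(3.1963, -0.8548, -2.1298)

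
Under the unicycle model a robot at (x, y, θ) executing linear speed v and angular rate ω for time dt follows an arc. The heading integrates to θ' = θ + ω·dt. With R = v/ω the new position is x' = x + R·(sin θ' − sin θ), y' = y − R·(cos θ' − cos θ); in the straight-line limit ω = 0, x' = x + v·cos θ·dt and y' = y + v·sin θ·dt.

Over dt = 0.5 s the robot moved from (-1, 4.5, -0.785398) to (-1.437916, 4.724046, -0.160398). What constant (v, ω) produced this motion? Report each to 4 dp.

Δθ = -0.160398 − -0.785398 = 0.625000
ω = Δθ/dt = 0.625000/0.5 = 1.2500
R = Δx/(sin θ' − sin θ) = -0.8000
v = R·ω = -0.8000·1.2500 = -1.0000

v = -1.0000, ω = 1.2500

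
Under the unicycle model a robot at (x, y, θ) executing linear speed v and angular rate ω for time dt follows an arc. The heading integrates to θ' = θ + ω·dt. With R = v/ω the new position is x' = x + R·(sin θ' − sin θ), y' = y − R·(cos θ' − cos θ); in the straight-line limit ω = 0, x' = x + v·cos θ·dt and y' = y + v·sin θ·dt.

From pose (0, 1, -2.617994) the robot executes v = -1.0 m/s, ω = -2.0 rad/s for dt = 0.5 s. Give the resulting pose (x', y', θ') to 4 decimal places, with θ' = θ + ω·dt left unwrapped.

(0.4793, 1.0113, -3.6180)

θ' = -2.6180 + -2.0·0.5 = -3.6180
R = v/ω = -1.0/-2.0 = 0.5000
x' = 0 + 0.5000·(sin -3.6180 − sin -2.6180) = 0.4793
y' = 1 − 0.5000·(cos -3.6180 − cos -2.6180) = 1.0113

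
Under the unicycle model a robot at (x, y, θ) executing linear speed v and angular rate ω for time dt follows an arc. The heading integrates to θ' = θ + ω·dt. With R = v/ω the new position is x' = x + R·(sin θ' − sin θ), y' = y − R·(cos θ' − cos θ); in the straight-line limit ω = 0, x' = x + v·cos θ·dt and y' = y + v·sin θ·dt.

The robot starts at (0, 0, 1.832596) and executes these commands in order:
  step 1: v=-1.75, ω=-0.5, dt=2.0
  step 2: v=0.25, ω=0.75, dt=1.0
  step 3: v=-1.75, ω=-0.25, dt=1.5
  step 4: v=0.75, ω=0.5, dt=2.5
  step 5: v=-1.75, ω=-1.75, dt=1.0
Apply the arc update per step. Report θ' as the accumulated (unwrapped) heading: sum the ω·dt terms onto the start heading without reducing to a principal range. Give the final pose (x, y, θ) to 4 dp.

step 1: θ'=0.8326 (R=3.5000) → pose (-0.7919, -3.2612, 0.8326)
step 2: θ'=1.5826 (R=0.3333) → pose (-0.7051, -3.0330, 1.5826)
step 3: θ'=1.2076 (R=7.0000) → pose (-1.1613, -5.6024, 1.2076)
step 4: θ'=2.4576 (R=1.5000) → pose (-1.6156, -3.9070, 2.4576)
step 5: θ'=0.7076 (R=1.0000) → pose (-1.5975, -5.4419, 0.7076)

(-1.5975, -5.4419, 0.7076)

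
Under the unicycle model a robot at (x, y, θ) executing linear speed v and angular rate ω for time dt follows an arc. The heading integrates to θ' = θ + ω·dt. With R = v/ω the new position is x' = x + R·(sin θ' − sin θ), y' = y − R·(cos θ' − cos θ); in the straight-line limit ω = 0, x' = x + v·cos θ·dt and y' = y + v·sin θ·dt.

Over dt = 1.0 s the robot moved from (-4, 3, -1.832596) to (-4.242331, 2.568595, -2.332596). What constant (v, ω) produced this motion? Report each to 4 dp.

v = 0.5000, ω = -0.5000

Δθ = -2.332596 − -1.832596 = -0.500000
ω = Δθ/dt = -0.500000/1.0 = -0.5000
R = −Δy/(cos θ' − cos θ) = -1.0000
v = R·ω = -1.0000·-0.5000 = 0.5000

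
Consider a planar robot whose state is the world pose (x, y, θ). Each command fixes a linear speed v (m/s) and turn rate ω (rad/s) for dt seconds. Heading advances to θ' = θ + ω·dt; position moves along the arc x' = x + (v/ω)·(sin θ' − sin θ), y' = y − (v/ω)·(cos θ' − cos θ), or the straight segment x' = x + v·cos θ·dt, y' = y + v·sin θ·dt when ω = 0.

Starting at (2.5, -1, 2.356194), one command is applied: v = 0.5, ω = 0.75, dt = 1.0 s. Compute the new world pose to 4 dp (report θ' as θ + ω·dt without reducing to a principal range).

θ' = 2.3562 + 0.75·1.0 = 3.1062
R = v/ω = 0.5/0.75 = 0.6667
x' = 2.5 + 0.6667·(sin 3.1062 − sin 2.3562) = 2.0522
y' = -1 − 0.6667·(cos 3.1062 − cos 2.3562) = -0.8052

(2.0522, -0.8052, 3.1062)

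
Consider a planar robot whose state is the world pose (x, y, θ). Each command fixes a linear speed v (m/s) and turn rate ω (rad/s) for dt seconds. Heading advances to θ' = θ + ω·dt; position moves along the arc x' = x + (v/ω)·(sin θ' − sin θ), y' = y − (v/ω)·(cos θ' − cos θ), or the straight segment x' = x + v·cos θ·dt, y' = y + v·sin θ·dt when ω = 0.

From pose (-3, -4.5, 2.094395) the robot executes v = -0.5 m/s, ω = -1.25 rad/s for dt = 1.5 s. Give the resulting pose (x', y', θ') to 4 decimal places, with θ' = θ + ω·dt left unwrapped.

(-3.2594, -5.0904, 0.2194)

θ' = 2.0944 + -1.25·1.5 = 0.2194
R = v/ω = -0.5/-1.25 = 0.4000
x' = -3 + 0.4000·(sin 0.2194 − sin 2.0944) = -3.2594
y' = -4.5 − 0.4000·(cos 0.2194 − cos 2.0944) = -5.0904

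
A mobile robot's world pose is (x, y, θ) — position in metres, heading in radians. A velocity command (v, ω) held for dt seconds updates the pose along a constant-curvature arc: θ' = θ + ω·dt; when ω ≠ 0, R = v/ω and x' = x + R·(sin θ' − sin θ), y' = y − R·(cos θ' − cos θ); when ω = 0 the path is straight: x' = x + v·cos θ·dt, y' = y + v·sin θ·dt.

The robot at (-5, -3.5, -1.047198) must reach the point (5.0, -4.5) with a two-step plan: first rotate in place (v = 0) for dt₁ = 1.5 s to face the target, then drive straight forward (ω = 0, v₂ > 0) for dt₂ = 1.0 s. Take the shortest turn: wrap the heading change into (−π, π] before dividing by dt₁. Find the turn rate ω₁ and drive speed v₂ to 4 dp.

ω₁ = 0.6317, v₂ = 10.0499

heading to target = atan2(-4.5−-3.5, 5−-5) = -0.0997
Δθ = wrap(-0.0997 − -1.0472) = 0.9475; ω₁ = Δθ/dt₁ = 0.6317
distance = √((5−-5)² + (-4.5−-3.5)²) = 10.0499; v₂ = distance/dt₂ = 10.0499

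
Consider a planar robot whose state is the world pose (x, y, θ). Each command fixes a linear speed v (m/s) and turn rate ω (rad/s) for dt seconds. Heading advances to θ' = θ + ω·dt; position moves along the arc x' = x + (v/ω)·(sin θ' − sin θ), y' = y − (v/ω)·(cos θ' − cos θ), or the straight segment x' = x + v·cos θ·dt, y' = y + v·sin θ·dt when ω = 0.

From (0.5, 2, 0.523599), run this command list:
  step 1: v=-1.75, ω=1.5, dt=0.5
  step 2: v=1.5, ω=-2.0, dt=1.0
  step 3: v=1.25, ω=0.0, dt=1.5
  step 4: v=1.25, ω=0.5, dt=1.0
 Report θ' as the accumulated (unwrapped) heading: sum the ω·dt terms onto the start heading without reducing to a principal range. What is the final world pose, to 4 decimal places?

(3.6840, -0.1403, -0.2264)

step 1: θ'=1.2736 (R=-1.1667) → pose (-0.0322, 1.3313, 1.2736)
step 2: θ'=-0.7264 (R=-0.7500) → pose (1.1831, 1.6723, -0.7264)
step 3: θ'=-0.7264 (straight) → pose (2.5848, 0.4270, -0.7264)
step 4: θ'=-0.2264 (R=2.5000) → pose (3.6840, -0.1403, -0.2264)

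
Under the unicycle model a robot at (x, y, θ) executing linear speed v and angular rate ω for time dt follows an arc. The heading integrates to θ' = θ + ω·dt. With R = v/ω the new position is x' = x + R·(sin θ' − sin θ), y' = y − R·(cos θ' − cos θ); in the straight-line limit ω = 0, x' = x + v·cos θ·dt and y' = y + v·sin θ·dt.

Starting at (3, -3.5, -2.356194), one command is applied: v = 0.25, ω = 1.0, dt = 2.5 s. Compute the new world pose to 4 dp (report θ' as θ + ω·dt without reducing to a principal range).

(3.2126, -3.9242, 0.1438)

θ' = -2.3562 + 1.0·2.5 = 0.1438
R = v/ω = 0.25/1.0 = 0.2500
x' = 3 + 0.2500·(sin 0.1438 − sin -2.3562) = 3.2126
y' = -3.5 − 0.2500·(cos 0.1438 − cos -2.3562) = -3.9242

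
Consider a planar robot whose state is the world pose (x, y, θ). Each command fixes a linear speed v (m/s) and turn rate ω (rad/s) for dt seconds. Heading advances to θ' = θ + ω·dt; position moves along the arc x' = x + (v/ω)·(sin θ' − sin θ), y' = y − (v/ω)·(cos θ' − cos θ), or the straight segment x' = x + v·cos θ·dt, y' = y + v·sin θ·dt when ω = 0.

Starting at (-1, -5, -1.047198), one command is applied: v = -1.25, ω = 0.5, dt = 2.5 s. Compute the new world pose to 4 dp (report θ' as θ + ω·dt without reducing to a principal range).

θ' = -1.0472 + 0.5·2.5 = 0.2028
R = v/ω = -1.25/0.5 = -2.5000
x' = -1 + -2.5000·(sin 0.2028 − sin -1.0472) = -3.6686
y' = -5 − -2.5000·(cos 0.2028 − cos -1.0472) = -3.8012

(-3.6686, -3.8012, 0.2028)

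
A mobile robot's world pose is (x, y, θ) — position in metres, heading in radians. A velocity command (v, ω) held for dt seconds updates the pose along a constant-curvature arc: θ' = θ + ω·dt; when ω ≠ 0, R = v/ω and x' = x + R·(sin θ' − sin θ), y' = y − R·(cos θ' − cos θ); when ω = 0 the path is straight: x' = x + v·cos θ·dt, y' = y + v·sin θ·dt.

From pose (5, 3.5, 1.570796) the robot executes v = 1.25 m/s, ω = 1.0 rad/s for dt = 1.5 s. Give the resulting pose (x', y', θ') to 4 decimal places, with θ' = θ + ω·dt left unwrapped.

θ' = 1.5708 + 1.0·1.5 = 3.0708
R = v/ω = 1.25/1.0 = 1.2500
x' = 5 + 1.2500·(sin 3.0708 − sin 1.5708) = 3.8384
y' = 3.5 − 1.2500·(cos 3.0708 − cos 1.5708) = 4.7469

(3.8384, 4.7469, 3.0708)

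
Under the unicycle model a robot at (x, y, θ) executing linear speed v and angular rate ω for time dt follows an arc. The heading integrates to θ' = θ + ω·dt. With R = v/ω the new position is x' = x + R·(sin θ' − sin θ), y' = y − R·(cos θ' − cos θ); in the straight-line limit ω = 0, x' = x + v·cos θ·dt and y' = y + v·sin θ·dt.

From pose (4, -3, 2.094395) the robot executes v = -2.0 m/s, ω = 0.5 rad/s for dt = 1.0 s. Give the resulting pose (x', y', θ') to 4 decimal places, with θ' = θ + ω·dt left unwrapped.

θ' = 2.0944 + 0.5·1.0 = 2.5944
R = v/ω = -2.0/0.5 = -4.0000
x' = 4 + -4.0000·(sin 2.5944 − sin 2.0944) = 5.3829
y' = -3 − -4.0000·(cos 2.5944 − cos 2.0944) = -4.4159

(5.3829, -4.4159, 2.5944)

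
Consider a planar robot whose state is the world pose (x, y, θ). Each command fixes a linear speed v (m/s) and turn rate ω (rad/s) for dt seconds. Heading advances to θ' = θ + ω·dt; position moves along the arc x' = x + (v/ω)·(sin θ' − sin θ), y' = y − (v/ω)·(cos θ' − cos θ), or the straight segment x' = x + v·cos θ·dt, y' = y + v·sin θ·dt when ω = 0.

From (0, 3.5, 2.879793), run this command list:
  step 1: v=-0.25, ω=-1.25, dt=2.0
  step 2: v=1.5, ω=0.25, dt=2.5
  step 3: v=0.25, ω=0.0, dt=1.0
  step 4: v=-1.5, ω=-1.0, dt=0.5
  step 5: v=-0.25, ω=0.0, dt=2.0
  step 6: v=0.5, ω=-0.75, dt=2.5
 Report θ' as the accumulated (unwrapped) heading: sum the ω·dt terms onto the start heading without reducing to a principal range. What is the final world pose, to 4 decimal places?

step 1: θ'=0.3798 (R=0.2000) → pose (0.0224, 3.1211, 0.3798)
step 2: θ'=1.0048 (R=6.0000) → pose (2.8623, 5.4759, 1.0048)
step 3: θ'=1.0048 (straight) → pose (2.9964, 5.6870, 1.0048)
step 4: θ'=0.5048 (R=1.5000) → pose (2.4557, 5.1784, 0.5048)
step 5: θ'=0.5048 (straight) → pose (2.0181, 4.9366, 0.5048)
step 6: θ'=-1.3702 (R=-0.6667) → pose (2.9938, 4.4859, -1.3702)

(2.9938, 4.4859, -1.3702)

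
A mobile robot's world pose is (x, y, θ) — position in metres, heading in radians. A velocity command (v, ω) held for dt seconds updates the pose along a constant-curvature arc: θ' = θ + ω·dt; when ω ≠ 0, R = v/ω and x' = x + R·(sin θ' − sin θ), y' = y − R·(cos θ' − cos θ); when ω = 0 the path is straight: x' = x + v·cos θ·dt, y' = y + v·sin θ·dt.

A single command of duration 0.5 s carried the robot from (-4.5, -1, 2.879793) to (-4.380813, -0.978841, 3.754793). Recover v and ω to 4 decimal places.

v = -0.2500, ω = 1.7500

Δθ = 3.754793 − 2.879793 = 0.875000
ω = Δθ/dt = 0.875000/0.5 = 1.7500
R = Δx/(sin θ' − sin θ) = -0.1429
v = R·ω = -0.1429·1.7500 = -0.2500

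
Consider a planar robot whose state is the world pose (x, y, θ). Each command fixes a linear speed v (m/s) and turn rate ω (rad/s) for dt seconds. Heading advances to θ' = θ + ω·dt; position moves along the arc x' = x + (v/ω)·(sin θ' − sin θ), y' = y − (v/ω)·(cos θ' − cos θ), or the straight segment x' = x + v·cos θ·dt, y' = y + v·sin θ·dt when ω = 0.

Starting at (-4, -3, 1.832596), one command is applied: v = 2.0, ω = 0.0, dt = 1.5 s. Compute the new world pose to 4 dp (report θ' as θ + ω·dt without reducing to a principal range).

(-4.7765, -0.1022, 1.8326)

θ' = 1.8326 + 0.0·1.5 = 1.8326
ω = 0 → straight: x' = -4 + 2.0·cos(1.8326)·1.5 = -4.7765
y' = -3 + 2.0·sin(1.8326)·1.5 = -0.1022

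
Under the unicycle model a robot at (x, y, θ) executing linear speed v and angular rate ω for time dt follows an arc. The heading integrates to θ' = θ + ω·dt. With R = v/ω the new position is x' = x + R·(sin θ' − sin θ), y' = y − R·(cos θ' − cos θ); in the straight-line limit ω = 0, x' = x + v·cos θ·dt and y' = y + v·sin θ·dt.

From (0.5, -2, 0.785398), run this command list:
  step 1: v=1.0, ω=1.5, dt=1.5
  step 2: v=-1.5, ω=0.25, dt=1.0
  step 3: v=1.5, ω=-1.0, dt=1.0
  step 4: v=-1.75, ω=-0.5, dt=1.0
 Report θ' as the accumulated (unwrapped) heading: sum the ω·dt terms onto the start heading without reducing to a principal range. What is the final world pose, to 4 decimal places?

step 1: θ'=3.0354 (R=0.6667) → pose (0.0993, -0.8657, 3.0354)
step 2: θ'=3.2854 (R=-6.0000) → pose (1.5951, -0.8376, 3.2854)
step 3: θ'=2.2854 (R=-1.5000) → pose (0.2471, -0.3360, 2.2854)
step 4: θ'=1.7854 (R=3.5000) → pose (1.0231, -1.8843, 1.7854)

(1.0231, -1.8843, 1.7854)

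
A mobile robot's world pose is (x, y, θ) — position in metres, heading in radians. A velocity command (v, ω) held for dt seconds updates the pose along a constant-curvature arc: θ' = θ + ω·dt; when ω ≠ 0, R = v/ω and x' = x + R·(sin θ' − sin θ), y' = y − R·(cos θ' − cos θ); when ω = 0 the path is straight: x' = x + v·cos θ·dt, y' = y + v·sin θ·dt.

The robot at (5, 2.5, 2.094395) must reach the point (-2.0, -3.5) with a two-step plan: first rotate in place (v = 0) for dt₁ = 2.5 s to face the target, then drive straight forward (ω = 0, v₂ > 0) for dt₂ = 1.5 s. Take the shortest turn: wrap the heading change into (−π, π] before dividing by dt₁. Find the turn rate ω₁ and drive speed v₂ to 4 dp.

ω₁ = 0.7023, v₂ = 6.1464

heading to target = atan2(-3.5−2.5, -2−5) = -2.4330
Δθ = wrap(-2.4330 − 2.0944) = 1.7558; ω₁ = Δθ/dt₁ = 0.7023
distance = √((-2−5)² + (-3.5−2.5)²) = 9.2195; v₂ = distance/dt₂ = 6.1464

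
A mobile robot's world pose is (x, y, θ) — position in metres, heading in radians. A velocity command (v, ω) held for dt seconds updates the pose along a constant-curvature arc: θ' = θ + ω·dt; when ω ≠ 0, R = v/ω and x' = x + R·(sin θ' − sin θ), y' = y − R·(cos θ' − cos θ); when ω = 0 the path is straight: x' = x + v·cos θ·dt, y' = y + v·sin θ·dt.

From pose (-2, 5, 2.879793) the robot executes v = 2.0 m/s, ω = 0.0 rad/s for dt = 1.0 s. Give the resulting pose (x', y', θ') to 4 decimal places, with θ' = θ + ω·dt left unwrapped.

(-3.9319, 5.5176, 2.8798)

θ' = 2.8798 + 0.0·1.0 = 2.8798
ω = 0 → straight: x' = -2 + 2.0·cos(2.8798)·1.0 = -3.9319
y' = 5 + 2.0·sin(2.8798)·1.0 = 5.5176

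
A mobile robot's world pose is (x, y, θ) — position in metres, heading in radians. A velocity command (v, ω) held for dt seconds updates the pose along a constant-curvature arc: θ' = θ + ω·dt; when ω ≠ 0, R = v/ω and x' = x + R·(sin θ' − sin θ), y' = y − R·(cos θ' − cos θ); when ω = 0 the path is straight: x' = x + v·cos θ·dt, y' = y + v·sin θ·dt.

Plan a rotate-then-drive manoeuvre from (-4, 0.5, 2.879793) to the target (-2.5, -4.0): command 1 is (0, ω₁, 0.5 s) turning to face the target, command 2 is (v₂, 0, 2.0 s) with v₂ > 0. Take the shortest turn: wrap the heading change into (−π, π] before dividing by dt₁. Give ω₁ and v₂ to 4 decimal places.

heading to target = atan2(-4−0.5, -2.5−-4) = -1.2490
Δθ = wrap(-1.2490 − 2.8798) = 2.1543; ω₁ = Δθ/dt₁ = 4.3087
distance = √((-2.5−-4)² + (-4−0.5)²) = 4.7434; v₂ = distance/dt₂ = 2.3717

ω₁ = 4.3087, v₂ = 2.3717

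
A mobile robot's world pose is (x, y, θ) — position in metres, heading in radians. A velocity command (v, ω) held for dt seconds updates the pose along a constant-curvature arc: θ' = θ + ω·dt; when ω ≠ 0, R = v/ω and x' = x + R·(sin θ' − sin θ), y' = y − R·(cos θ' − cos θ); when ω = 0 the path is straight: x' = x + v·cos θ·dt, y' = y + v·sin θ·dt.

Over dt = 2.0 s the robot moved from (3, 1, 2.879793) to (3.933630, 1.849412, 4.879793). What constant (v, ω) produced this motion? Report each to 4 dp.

v = -0.7500, ω = 1.0000

Δθ = 4.879793 − 2.879793 = 2.000000
ω = Δθ/dt = 2.000000/2.0 = 1.0000
R = Δx/(sin θ' − sin θ) = -0.7500
v = R·ω = -0.7500·1.0000 = -0.7500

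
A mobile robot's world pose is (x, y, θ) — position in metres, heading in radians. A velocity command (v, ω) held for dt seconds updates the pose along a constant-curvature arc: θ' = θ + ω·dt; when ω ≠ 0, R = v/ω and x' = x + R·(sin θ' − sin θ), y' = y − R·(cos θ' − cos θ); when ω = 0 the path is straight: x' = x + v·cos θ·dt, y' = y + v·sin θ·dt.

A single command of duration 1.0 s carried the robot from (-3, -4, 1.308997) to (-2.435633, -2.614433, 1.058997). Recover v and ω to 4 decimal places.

v = 1.5000, ω = -0.2500

Δθ = 1.058997 − 1.308997 = -0.250000
ω = Δθ/dt = -0.250000/1.0 = -0.2500
R = −Δy/(cos θ' − cos θ) = -6.0000
v = R·ω = -6.0000·-0.2500 = 1.5000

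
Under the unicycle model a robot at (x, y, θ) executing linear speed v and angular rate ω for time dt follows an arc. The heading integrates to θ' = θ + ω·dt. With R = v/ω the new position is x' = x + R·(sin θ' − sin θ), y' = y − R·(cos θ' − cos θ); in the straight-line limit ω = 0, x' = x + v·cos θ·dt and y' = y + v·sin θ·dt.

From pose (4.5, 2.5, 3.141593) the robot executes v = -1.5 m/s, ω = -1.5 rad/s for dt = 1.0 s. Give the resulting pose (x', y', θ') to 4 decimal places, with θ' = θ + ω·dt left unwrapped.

θ' = 3.1416 + -1.5·1.0 = 1.6416
R = v/ω = -1.5/-1.5 = 1.0000
x' = 4.5 + 1.0000·(sin 1.6416 − sin 3.1416) = 5.4975
y' = 2.5 − 1.0000·(cos 1.6416 − cos 3.1416) = 1.5707

(5.4975, 1.5707, 1.6416)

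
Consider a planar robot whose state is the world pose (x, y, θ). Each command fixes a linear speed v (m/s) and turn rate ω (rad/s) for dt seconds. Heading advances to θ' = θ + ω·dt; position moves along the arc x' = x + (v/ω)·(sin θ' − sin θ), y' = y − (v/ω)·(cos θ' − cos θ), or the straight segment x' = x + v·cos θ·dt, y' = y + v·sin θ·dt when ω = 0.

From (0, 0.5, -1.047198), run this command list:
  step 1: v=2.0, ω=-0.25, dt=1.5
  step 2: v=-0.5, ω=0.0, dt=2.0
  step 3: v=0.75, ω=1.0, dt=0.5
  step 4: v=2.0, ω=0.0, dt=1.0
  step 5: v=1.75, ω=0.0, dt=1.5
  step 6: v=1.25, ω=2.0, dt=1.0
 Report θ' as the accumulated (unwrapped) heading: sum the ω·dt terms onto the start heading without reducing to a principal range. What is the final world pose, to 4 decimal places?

step 1: θ'=-1.4222 (R=-8.0000) → pose (0.9836, -2.3156, -1.4222)
step 2: θ'=-1.4222 (straight) → pose (0.8356, -1.3266, -1.4222)
step 3: θ'=-0.9222 (R=0.7500) → pose (0.9796, -1.6686, -0.9222)
step 4: θ'=-0.9222 (straight) → pose (2.1878, -3.2625, -0.9222)
step 5: θ'=-0.9222 (straight) → pose (3.7734, -5.3544, -0.9222)
step 6: θ'=1.0778 (R=0.6250) → pose (4.8221, -5.2727, 1.0778)

(4.8221, -5.2727, 1.0778)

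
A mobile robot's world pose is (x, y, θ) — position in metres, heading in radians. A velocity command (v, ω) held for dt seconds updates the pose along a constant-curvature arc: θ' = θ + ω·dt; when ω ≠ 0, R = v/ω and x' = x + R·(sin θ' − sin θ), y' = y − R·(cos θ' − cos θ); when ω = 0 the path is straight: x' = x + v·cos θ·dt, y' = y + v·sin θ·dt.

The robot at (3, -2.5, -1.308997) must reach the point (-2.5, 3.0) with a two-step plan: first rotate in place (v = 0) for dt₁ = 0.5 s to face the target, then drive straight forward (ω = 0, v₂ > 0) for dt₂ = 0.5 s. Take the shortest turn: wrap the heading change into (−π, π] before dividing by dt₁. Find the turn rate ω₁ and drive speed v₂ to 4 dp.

ω₁ = -5.2360, v₂ = 15.5563

heading to target = atan2(3−-2.5, -2.5−3) = 2.3562
Δθ = wrap(2.3562 − -1.3090) = -2.6180; ω₁ = Δθ/dt₁ = -5.2360
distance = √((-2.5−3)² + (3−-2.5)²) = 7.7782; v₂ = distance/dt₂ = 15.5563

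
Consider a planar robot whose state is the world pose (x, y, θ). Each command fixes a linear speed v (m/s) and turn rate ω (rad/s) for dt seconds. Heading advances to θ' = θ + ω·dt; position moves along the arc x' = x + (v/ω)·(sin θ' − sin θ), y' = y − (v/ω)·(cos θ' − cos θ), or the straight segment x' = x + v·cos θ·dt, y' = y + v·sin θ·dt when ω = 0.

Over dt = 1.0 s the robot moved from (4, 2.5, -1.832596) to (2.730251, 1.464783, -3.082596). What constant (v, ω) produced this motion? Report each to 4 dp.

Δθ = -3.082596 − -1.832596 = -1.250000
ω = Δθ/dt = -1.250000/1.0 = -1.2500
R = Δx/(sin θ' − sin θ) = -1.4000
v = R·ω = -1.4000·-1.2500 = 1.7500

v = 1.7500, ω = -1.2500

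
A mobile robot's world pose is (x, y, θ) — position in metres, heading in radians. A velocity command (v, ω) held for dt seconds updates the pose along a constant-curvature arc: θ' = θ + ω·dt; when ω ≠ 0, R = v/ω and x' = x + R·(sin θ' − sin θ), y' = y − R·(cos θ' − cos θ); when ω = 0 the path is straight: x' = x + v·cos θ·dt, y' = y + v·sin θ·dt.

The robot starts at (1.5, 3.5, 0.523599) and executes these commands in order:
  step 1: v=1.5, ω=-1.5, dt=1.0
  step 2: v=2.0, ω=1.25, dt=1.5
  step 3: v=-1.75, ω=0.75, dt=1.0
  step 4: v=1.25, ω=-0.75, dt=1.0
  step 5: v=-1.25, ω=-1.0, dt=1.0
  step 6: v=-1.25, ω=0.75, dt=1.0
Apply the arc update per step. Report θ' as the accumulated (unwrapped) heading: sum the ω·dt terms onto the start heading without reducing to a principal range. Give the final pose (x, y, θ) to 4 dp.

(2.9829, 1.8316, 0.6486)

step 1: θ'=-0.9764 (R=-1.0000) → pose (2.8285, 3.1940, -0.9764)
step 2: θ'=0.8986 (R=1.6000) → pose (5.4060, 3.0937, 0.8986)
step 3: θ'=1.6486 (R=-2.3333) → pose (4.9054, 1.4593, 1.6486)
step 4: θ'=0.8986 (R=-1.6667) → pose (5.2630, 2.6267, 0.8986)
step 5: θ'=-0.1014 (R=1.2500) → pose (4.1584, 2.1615, -0.1014)
step 6: θ'=0.6486 (R=-1.6667) → pose (2.9829, 1.8316, 0.6486)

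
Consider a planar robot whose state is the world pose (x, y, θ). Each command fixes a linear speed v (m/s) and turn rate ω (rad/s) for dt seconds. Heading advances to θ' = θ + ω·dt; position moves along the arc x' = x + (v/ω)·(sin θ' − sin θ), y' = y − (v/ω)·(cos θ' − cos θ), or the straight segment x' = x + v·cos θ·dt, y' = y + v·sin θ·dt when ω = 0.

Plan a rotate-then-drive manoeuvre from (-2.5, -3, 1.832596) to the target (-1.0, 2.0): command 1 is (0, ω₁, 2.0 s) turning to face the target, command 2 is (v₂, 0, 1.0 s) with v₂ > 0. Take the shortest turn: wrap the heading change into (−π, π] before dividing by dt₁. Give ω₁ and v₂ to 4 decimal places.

ω₁ = -0.2766, v₂ = 5.2202

heading to target = atan2(2−-3, -1−-2.5) = 1.2793
Δθ = wrap(1.2793 − 1.8326) = -0.5533; ω₁ = Δθ/dt₁ = -0.2766
distance = √((-1−-2.5)² + (2−-3)²) = 5.2202; v₂ = distance/dt₂ = 5.2202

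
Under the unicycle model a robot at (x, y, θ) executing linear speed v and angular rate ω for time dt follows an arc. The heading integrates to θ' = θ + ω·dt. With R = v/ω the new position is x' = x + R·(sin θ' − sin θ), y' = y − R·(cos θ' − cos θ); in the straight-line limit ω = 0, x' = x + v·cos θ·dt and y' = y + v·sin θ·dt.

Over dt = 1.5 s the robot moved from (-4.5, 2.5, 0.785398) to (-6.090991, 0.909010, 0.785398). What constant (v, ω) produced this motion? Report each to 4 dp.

v = -1.5000, ω = 0.0000

Δθ = 0.785398 − 0.785398 = 0.000000
ω = Δθ/dt = 0.000000/1.5 = 0.0000
ω = 0 → v = (Δx·cos θ + Δy·sin θ)/dt = -1.5000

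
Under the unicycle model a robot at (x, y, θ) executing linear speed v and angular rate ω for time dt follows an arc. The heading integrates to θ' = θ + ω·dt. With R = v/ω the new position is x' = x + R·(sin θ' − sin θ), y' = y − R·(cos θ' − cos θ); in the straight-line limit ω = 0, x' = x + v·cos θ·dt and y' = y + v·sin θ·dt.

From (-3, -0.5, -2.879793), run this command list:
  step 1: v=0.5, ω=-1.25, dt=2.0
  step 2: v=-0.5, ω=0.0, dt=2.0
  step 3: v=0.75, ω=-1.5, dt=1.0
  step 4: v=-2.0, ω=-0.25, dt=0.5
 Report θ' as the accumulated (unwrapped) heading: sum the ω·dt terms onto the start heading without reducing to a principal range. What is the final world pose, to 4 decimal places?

step 1: θ'=-5.3798 (R=-0.4000) → pose (-3.4177, 0.1339, -5.3798)
step 2: θ'=-5.3798 (straight) → pose (-4.0366, -0.6515, -5.3798)
step 3: θ'=-6.8798 (R=-0.5000) → pose (-3.3630, -0.5473, -6.8798)
step 4: θ'=-7.0048 (R=8.0000) → pose (-4.1530, 0.0647, -7.0048)

(-4.1530, 0.0647, -7.0048)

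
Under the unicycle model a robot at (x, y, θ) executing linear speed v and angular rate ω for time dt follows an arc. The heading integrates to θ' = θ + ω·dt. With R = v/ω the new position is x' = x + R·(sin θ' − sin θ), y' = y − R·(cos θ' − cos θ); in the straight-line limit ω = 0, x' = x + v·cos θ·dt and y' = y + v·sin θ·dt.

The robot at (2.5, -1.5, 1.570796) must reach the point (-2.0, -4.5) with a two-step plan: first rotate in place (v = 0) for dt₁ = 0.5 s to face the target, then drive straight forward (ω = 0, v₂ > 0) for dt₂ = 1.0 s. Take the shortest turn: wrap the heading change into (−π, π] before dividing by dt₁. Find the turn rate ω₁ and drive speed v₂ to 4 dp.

ω₁ = 4.3176, v₂ = 5.4083

heading to target = atan2(-4.5−-1.5, -2−2.5) = -2.5536
Δθ = wrap(-2.5536 − 1.5708) = 2.1588; ω₁ = Δθ/dt₁ = 4.3176
distance = √((-2−2.5)² + (-4.5−-1.5)²) = 5.4083; v₂ = distance/dt₂ = 5.4083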